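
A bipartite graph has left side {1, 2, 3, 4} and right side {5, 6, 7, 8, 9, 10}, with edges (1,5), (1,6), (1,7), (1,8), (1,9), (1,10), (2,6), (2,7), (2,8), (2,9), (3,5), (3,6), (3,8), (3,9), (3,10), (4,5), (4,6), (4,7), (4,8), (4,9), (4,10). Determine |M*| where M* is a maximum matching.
4 (matching: (1,10), (2,9), (3,8), (4,7); upper bound min(|L|,|R|) = min(4,6) = 4)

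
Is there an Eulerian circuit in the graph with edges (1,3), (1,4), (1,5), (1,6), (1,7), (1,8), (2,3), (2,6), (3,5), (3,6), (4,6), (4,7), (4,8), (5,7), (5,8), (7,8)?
Yes (the graph is connected and all 8 vertices have even degree)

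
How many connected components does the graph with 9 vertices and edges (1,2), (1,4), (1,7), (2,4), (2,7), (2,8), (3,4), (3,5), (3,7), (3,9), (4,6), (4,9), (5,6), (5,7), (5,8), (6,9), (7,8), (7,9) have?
1 (components: {1, 2, 3, 4, 5, 6, 7, 8, 9})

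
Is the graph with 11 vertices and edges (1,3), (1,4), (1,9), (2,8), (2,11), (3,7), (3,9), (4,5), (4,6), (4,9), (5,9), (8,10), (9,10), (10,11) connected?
Yes (BFS from 1 visits [1, 3, 4, 9, 7, 5, 6, 10, 8, 11, 2] — all 11 vertices reached)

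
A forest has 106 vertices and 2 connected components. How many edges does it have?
104 (Each of the 2 component trees on V_i vertices has V_i - 1 edges; summing gives V - C = 106 - 2 = 104)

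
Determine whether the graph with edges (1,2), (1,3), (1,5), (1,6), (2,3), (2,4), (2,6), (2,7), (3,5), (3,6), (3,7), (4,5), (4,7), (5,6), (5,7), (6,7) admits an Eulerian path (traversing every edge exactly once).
No (6 vertices have odd degree: {2, 3, 4, 5, 6, 7}; Eulerian path requires 0 or 2)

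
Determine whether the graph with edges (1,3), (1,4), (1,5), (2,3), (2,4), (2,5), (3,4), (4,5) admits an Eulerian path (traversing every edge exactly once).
No (4 vertices have odd degree: {1, 2, 3, 5}; Eulerian path requires 0 or 2)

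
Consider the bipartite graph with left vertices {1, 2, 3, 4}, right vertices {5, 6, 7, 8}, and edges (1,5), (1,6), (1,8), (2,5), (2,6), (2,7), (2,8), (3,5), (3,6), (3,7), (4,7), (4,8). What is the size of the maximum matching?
4 (matching: (1,8), (2,5), (3,6), (4,7); upper bound min(|L|,|R|) = min(4,4) = 4)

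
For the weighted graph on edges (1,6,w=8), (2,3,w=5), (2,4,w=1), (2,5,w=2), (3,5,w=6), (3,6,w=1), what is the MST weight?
17 (MST edges: (1,6,w=8), (2,3,w=5), (2,4,w=1), (2,5,w=2), (3,6,w=1); sum of weights 8 + 5 + 1 + 2 + 1 = 17)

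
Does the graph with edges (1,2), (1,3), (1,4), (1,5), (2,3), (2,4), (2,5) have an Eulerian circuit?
Yes (the graph is connected and all 5 vertices have even degree)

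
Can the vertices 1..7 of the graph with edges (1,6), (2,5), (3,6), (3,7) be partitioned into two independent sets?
Yes. Partition: {1, 2, 3, 4}, {5, 6, 7}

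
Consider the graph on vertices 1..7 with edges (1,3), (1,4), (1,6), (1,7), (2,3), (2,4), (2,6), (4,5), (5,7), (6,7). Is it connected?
Yes (BFS from 1 visits [1, 3, 4, 6, 7, 2, 5] — all 7 vertices reached)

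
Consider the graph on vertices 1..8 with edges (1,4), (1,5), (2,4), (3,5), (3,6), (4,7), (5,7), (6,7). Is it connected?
No, it has 2 components: {1, 2, 3, 4, 5, 6, 7}, {8}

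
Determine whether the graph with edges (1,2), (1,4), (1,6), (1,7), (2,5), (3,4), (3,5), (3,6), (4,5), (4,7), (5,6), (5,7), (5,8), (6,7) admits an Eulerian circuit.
No (2 vertices have odd degree: {3, 8}; Eulerian circuit requires 0)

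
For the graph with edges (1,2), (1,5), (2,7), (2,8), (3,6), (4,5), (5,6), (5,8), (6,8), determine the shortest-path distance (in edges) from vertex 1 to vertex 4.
2 (path: 1 -> 5 -> 4, 2 edges)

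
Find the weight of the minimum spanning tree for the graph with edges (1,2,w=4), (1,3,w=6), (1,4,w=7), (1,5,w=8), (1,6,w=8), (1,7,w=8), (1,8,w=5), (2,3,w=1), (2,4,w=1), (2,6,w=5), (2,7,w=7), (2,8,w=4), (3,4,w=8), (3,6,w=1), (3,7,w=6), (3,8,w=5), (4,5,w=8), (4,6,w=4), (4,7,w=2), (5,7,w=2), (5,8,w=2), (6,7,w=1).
12 (MST edges: (1,2,w=4), (2,3,w=1), (2,4,w=1), (3,6,w=1), (5,7,w=2), (5,8,w=2), (6,7,w=1); sum of weights 4 + 1 + 1 + 1 + 2 + 2 + 1 = 12)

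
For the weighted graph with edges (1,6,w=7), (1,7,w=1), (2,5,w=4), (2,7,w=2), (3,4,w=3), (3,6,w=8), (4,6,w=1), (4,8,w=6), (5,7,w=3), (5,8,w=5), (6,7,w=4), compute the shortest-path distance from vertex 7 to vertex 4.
5 (path: 7 -> 6 -> 4; weights 4 + 1 = 5)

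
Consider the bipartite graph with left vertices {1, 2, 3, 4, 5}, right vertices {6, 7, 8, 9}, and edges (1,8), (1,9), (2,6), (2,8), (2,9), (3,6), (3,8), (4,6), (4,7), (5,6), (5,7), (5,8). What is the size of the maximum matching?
4 (matching: (1,9), (2,8), (3,6), (4,7); upper bound min(|L|,|R|) = min(5,4) = 4)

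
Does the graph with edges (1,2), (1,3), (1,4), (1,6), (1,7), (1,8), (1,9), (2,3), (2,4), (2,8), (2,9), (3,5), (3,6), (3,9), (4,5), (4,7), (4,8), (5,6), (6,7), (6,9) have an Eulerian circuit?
No (8 vertices have odd degree: {1, 2, 3, 4, 5, 6, 7, 8}; Eulerian circuit requires 0)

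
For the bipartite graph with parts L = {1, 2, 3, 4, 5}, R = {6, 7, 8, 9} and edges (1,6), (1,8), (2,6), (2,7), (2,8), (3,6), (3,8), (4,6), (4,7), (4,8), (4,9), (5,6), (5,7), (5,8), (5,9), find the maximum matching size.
4 (matching: (1,8), (2,7), (3,6), (4,9); upper bound min(|L|,|R|) = min(5,4) = 4)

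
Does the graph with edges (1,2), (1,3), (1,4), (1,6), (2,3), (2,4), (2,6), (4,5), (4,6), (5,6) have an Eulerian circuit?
Yes (the graph is connected and all 6 vertices have even degree)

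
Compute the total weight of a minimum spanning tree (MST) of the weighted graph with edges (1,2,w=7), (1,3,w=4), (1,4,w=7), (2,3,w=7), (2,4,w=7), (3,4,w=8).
18 (MST edges: (1,2,w=7), (1,3,w=4), (1,4,w=7); sum of weights 7 + 4 + 7 = 18)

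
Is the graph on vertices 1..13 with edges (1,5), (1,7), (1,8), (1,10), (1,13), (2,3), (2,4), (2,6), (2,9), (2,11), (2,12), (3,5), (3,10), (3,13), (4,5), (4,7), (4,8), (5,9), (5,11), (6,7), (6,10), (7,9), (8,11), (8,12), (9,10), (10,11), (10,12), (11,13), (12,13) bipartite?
Yes. Partition: {1, 3, 4, 6, 9, 11, 12}, {2, 5, 7, 8, 10, 13}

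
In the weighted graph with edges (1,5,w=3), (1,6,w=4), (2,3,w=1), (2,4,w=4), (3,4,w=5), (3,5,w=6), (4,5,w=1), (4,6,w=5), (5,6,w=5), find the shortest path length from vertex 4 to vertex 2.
4 (path: 4 -> 2; weights 4 = 4)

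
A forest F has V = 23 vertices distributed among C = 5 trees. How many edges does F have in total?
18 (Each of the 5 component trees on V_i vertices has V_i - 1 edges; summing gives V - C = 23 - 5 = 18)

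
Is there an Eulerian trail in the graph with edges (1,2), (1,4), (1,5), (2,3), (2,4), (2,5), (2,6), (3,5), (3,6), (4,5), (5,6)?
No (6 vertices have odd degree: {1, 2, 3, 4, 5, 6}; Eulerian path requires 0 or 2)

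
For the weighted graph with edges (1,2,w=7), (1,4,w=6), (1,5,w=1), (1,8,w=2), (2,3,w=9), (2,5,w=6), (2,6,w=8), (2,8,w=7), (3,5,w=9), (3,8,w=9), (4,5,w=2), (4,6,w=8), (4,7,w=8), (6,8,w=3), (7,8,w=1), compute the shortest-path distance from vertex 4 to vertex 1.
3 (path: 4 -> 5 -> 1; weights 2 + 1 = 3)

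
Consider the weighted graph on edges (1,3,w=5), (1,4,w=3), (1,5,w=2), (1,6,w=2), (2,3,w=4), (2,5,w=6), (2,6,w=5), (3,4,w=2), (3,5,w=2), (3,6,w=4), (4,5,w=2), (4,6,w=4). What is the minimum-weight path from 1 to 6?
2 (path: 1 -> 6; weights 2 = 2)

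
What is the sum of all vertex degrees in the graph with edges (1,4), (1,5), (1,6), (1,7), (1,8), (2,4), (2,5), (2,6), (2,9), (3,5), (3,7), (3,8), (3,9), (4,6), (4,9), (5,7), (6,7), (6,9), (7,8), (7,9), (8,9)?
42 (handshake: sum of degrees = 2|E| = 2 x 21 = 42)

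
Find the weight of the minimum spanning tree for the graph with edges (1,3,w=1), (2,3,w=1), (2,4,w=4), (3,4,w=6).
6 (MST edges: (1,3,w=1), (2,3,w=1), (2,4,w=4); sum of weights 1 + 1 + 4 = 6)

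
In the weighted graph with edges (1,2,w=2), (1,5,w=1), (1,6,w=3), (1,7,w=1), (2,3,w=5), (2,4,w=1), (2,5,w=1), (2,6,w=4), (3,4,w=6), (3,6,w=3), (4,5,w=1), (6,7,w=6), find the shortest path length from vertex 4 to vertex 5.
1 (path: 4 -> 5; weights 1 = 1)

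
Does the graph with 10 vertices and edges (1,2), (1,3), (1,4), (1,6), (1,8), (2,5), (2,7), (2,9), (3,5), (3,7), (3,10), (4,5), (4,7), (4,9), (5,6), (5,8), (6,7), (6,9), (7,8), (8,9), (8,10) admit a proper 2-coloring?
Yes. Partition: {1, 5, 7, 9, 10}, {2, 3, 4, 6, 8}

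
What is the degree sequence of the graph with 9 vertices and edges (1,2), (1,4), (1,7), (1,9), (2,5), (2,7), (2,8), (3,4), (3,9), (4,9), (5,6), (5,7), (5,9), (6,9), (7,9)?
[6, 4, 4, 4, 4, 3, 2, 2, 1] (degrees: deg(1)=4, deg(2)=4, deg(3)=2, deg(4)=3, deg(5)=4, deg(6)=2, deg(7)=4, deg(8)=1, deg(9)=6)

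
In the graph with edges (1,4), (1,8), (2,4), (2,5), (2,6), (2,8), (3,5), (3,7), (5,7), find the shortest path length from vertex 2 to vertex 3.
2 (path: 2 -> 5 -> 3, 2 edges)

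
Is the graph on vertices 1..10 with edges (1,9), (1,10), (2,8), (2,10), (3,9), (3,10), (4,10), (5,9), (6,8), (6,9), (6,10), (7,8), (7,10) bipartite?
Yes. Partition: {1, 2, 3, 4, 5, 6, 7}, {8, 9, 10}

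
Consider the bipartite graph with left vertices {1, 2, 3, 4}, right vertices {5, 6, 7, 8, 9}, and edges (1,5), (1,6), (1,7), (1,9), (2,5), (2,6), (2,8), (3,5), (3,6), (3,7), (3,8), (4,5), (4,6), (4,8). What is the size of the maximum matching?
4 (matching: (1,9), (2,8), (3,7), (4,6); upper bound min(|L|,|R|) = min(4,5) = 4)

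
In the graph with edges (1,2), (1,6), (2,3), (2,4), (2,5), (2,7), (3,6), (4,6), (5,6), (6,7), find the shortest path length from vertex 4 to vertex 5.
2 (path: 4 -> 2 -> 5, 2 edges)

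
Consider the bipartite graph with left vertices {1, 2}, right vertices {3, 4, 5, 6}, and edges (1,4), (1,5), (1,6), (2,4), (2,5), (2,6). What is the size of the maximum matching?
2 (matching: (1,6), (2,5); upper bound min(|L|,|R|) = min(2,4) = 2)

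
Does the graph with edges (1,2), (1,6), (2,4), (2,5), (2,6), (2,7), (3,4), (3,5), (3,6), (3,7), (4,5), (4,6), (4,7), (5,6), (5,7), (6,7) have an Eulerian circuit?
No (4 vertices have odd degree: {2, 4, 5, 7}; Eulerian circuit requires 0)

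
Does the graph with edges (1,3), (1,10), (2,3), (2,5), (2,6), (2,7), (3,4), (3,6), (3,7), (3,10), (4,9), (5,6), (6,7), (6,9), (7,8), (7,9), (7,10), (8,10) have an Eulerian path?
Yes (the graph is connected and exactly 2 vertices have odd degree: {6, 9}; any Eulerian path must start and end at those)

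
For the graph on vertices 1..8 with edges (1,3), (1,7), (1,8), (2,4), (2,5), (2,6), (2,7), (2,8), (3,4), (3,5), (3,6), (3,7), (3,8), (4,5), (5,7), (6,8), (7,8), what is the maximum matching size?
4 (matching: (1,7), (2,6), (3,8), (4,5); upper bound floor(n/2) = floor(8/2) = 4)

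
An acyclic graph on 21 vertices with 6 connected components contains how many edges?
15 (Each of the 6 component trees on V_i vertices has V_i - 1 edges; summing gives V - C = 21 - 6 = 15)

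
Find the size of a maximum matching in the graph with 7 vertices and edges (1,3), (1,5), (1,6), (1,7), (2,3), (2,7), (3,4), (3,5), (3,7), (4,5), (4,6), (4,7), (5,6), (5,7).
3 (matching: (1,5), (3,7), (4,6); upper bound floor(n/2) = floor(7/2) = 3)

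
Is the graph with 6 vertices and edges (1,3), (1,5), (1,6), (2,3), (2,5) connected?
No, it has 2 components: {1, 2, 3, 5, 6}, {4}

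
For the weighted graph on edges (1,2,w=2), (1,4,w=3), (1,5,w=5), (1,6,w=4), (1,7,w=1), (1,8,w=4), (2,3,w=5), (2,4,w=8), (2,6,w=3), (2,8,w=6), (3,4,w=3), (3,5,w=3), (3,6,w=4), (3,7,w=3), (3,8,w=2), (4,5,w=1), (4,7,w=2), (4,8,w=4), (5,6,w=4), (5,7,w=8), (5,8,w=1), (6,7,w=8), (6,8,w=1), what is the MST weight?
10 (MST edges: (1,2,w=2), (1,7,w=1), (3,8,w=2), (4,5,w=1), (4,7,w=2), (5,8,w=1), (6,8,w=1); sum of weights 2 + 1 + 2 + 1 + 2 + 1 + 1 = 10)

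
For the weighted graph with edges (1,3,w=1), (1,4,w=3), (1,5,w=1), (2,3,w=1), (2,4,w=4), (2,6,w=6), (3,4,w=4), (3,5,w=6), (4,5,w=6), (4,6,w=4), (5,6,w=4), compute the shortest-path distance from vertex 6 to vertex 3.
6 (path: 6 -> 5 -> 1 -> 3; weights 4 + 1 + 1 = 6)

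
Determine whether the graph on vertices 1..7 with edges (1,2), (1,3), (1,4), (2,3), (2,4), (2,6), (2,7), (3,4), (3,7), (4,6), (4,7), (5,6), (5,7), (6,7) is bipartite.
No (odd cycle of length 3: 2 -> 1 -> 4 -> 2)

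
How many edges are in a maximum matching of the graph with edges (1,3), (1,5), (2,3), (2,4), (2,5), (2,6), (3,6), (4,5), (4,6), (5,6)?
3 (matching: (1,3), (2,6), (4,5); upper bound floor(n/2) = floor(6/2) = 3)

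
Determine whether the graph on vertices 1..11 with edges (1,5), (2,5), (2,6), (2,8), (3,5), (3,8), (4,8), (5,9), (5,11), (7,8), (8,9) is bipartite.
Yes. Partition: {1, 2, 3, 4, 7, 9, 10, 11}, {5, 6, 8}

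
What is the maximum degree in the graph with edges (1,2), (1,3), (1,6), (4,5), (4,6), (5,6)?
3 (attained at vertices 1, 6)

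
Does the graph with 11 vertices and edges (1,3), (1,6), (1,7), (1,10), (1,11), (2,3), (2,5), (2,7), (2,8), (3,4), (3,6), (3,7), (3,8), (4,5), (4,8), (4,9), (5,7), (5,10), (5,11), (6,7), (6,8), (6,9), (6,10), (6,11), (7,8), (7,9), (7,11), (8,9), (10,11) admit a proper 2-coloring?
No (odd cycle of length 3: 6 -> 1 -> 10 -> 6)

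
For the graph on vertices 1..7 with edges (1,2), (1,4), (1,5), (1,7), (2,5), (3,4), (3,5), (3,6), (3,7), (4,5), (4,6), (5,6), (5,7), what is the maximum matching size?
3 (matching: (1,7), (3,5), (4,6); upper bound floor(n/2) = floor(7/2) = 3)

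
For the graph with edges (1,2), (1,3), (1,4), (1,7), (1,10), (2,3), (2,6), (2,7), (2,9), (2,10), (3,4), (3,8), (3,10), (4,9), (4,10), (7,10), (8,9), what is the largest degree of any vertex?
6 (attained at vertex 2)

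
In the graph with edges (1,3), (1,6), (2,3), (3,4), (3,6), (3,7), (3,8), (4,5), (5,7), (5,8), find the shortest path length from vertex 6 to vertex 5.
3 (path: 6 -> 3 -> 7 -> 5, 3 edges)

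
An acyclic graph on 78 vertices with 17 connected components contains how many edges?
61 (Each of the 17 component trees on V_i vertices has V_i - 1 edges; summing gives V - C = 78 - 17 = 61)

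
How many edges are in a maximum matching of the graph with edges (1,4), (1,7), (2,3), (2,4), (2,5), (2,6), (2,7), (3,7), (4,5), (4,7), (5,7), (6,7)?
3 (matching: (2,3), (4,5), (6,7); upper bound floor(n/2) = floor(7/2) = 3)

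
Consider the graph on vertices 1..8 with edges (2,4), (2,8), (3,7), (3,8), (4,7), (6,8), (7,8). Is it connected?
No, it has 3 components: {1}, {2, 3, 4, 6, 7, 8}, {5}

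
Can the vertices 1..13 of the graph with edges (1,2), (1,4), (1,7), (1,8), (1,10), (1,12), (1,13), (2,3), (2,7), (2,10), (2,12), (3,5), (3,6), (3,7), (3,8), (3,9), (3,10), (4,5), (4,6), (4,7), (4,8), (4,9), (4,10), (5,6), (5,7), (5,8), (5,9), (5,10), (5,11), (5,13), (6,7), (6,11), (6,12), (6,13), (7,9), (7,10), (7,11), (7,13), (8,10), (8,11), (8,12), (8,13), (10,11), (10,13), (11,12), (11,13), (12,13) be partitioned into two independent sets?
No (odd cycle of length 3: 4 -> 1 -> 10 -> 4)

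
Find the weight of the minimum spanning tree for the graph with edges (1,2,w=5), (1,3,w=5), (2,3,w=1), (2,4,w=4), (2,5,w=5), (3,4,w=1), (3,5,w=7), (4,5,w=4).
11 (MST edges: (1,3,w=5), (2,3,w=1), (3,4,w=1), (4,5,w=4); sum of weights 5 + 1 + 1 + 4 = 11)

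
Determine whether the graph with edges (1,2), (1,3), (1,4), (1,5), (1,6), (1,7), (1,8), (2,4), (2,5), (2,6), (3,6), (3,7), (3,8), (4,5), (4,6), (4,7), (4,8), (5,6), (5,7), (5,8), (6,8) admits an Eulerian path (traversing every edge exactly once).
Yes (the graph is connected and exactly 2 vertices have odd degree: {1, 8}; any Eulerian path must start and end at those)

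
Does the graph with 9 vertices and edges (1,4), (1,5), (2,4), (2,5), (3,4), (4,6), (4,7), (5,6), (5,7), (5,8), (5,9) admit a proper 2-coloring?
Yes. Partition: {1, 2, 3, 6, 7, 8, 9}, {4, 5}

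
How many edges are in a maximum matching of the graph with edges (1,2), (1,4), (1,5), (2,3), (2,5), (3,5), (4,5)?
2 (matching: (1,4), (2,5); upper bound floor(n/2) = floor(5/2) = 2)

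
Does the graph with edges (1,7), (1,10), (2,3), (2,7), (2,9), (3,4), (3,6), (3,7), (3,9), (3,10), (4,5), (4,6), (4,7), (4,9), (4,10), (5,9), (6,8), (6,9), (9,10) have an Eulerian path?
Yes (the graph is connected and exactly 2 vertices have odd degree: {2, 8}; any Eulerian path must start and end at those)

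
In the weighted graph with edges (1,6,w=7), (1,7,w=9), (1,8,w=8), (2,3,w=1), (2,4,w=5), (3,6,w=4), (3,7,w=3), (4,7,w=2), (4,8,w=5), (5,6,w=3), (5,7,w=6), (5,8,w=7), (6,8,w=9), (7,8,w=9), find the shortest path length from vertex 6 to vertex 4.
9 (path: 6 -> 3 -> 7 -> 4; weights 4 + 3 + 2 = 9)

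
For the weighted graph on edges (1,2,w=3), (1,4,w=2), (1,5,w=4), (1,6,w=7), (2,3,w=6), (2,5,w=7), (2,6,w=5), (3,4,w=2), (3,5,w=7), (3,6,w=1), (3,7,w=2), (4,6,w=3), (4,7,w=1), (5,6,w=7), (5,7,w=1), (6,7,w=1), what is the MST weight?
9 (MST edges: (1,2,w=3), (1,4,w=2), (3,6,w=1), (4,7,w=1), (5,7,w=1), (6,7,w=1); sum of weights 3 + 2 + 1 + 1 + 1 + 1 = 9)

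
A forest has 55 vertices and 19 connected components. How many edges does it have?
36 (Each of the 19 component trees on V_i vertices has V_i - 1 edges; summing gives V - C = 55 - 19 = 36)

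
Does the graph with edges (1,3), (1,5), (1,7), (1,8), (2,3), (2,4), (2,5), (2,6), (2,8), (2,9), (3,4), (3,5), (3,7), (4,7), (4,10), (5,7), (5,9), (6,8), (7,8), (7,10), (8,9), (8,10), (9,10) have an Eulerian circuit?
No (2 vertices have odd degree: {3, 5}; Eulerian circuit requires 0)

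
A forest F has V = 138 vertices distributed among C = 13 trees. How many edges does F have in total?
125 (Each of the 13 component trees on V_i vertices has V_i - 1 edges; summing gives V - C = 138 - 13 = 125)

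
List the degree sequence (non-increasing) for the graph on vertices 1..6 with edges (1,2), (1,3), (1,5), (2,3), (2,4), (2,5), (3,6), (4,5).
[4, 3, 3, 3, 2, 1] (degrees: deg(1)=3, deg(2)=4, deg(3)=3, deg(4)=2, deg(5)=3, deg(6)=1)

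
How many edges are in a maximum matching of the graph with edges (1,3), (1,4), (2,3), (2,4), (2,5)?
2 (matching: (1,4), (2,5); upper bound floor(n/2) = floor(5/2) = 2)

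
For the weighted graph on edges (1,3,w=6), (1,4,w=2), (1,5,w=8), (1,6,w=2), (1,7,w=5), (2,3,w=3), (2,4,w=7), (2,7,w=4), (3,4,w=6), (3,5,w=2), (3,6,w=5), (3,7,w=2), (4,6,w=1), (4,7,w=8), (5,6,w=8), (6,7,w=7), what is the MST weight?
15 (MST edges: (1,4,w=2), (1,7,w=5), (2,3,w=3), (3,5,w=2), (3,7,w=2), (4,6,w=1); sum of weights 2 + 5 + 3 + 2 + 2 + 1 = 15)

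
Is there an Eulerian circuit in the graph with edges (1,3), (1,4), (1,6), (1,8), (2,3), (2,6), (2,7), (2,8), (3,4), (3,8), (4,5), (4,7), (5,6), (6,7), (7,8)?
Yes (the graph is connected and all 8 vertices have even degree)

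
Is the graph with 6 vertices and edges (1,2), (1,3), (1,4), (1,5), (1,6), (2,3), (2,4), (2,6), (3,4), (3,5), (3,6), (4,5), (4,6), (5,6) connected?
Yes (BFS from 1 visits [1, 2, 3, 4, 5, 6] — all 6 vertices reached)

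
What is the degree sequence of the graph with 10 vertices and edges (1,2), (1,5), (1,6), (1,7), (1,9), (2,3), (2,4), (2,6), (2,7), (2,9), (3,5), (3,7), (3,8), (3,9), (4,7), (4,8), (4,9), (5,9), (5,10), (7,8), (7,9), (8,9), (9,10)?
[8, 6, 6, 5, 5, 4, 4, 4, 2, 2] (degrees: deg(1)=5, deg(2)=6, deg(3)=5, deg(4)=4, deg(5)=4, deg(6)=2, deg(7)=6, deg(8)=4, deg(9)=8, deg(10)=2)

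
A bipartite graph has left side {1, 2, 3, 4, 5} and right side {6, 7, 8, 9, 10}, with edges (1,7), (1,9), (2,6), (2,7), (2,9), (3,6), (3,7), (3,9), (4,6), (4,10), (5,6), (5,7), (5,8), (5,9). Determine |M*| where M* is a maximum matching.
5 (matching: (1,9), (2,7), (3,6), (4,10), (5,8); upper bound min(|L|,|R|) = min(5,5) = 5)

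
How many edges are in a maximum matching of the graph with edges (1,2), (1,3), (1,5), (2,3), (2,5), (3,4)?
2 (matching: (1,5), (3,4); upper bound floor(n/2) = floor(5/2) = 2)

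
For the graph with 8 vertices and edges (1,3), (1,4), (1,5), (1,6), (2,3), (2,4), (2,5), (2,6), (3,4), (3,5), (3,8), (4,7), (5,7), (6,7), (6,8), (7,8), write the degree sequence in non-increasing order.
[5, 4, 4, 4, 4, 4, 4, 3] (degrees: deg(1)=4, deg(2)=4, deg(3)=5, deg(4)=4, deg(5)=4, deg(6)=4, deg(7)=4, deg(8)=3)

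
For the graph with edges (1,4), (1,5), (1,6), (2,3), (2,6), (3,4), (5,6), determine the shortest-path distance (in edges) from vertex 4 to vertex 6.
2 (path: 4 -> 1 -> 6, 2 edges)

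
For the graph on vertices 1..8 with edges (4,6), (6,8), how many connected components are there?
6 (components: {1}, {2}, {3}, {4, 6, 8}, {5}, {7})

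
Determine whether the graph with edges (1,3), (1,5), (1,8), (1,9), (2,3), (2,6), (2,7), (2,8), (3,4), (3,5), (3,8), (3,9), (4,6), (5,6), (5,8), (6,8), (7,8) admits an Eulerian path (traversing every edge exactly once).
Yes — and in fact it has an Eulerian circuit (the graph is connected and all 9 vertices have even degree)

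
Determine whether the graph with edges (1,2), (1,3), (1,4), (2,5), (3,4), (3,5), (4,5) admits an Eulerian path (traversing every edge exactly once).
No (4 vertices have odd degree: {1, 3, 4, 5}; Eulerian path requires 0 or 2)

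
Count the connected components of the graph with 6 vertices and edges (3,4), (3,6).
4 (components: {1}, {2}, {3, 4, 6}, {5})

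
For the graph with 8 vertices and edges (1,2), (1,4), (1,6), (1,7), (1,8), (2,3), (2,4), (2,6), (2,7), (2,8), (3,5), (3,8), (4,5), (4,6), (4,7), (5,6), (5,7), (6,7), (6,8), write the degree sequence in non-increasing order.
[6, 6, 5, 5, 5, 4, 4, 3] (degrees: deg(1)=5, deg(2)=6, deg(3)=3, deg(4)=5, deg(5)=4, deg(6)=6, deg(7)=5, deg(8)=4)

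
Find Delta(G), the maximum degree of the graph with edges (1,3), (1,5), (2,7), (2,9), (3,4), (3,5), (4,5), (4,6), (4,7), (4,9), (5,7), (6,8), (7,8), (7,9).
5 (attained at vertices 4, 7)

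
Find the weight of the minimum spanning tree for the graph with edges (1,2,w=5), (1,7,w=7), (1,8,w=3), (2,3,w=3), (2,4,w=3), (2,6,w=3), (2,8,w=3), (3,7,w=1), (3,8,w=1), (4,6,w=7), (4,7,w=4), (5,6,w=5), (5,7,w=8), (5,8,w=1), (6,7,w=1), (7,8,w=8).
13 (MST edges: (1,8,w=3), (2,4,w=3), (2,6,w=3), (3,7,w=1), (3,8,w=1), (5,8,w=1), (6,7,w=1); sum of weights 3 + 3 + 3 + 1 + 1 + 1 + 1 = 13)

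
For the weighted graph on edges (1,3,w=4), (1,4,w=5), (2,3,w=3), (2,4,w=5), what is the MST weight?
12 (MST edges: (1,3,w=4), (1,4,w=5), (2,3,w=3); sum of weights 4 + 5 + 3 = 12)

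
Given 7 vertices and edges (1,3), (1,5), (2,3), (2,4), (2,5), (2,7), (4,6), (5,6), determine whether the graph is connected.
Yes (BFS from 1 visits [1, 3, 5, 2, 6, 4, 7] — all 7 vertices reached)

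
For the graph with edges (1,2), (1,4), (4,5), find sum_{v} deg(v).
6 (handshake: sum of degrees = 2|E| = 2 x 3 = 6)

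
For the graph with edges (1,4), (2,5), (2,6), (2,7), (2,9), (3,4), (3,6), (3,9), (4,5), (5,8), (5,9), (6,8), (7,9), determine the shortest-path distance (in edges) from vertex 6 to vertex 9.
2 (path: 6 -> 2 -> 9, 2 edges)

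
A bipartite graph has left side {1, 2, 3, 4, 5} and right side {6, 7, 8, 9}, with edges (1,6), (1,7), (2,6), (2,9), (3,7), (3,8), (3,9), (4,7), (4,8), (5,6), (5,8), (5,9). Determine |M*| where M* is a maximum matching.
4 (matching: (1,7), (2,9), (3,8), (5,6); upper bound min(|L|,|R|) = min(5,4) = 4)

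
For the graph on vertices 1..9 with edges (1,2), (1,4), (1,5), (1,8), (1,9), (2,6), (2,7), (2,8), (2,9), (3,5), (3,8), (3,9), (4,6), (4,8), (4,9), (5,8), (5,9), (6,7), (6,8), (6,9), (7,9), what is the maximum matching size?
4 (matching: (1,8), (2,9), (3,5), (6,7); upper bound floor(n/2) = floor(9/2) = 4)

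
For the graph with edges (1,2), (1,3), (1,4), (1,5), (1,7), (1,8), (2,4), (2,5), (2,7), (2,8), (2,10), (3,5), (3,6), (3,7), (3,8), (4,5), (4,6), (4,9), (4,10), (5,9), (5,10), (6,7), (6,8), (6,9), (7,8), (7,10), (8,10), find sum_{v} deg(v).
54 (handshake: sum of degrees = 2|E| = 2 x 27 = 54)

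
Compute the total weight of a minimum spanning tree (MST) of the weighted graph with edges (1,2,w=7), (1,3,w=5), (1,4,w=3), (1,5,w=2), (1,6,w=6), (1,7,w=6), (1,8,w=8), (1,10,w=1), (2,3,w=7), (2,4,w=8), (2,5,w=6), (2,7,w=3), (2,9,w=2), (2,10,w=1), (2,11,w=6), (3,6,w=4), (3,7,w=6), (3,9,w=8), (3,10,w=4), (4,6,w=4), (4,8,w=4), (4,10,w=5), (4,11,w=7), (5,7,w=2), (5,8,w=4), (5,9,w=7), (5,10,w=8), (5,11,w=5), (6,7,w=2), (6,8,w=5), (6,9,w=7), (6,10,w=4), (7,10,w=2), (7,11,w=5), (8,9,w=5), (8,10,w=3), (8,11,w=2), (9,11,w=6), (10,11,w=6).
22 (MST edges: (1,4,w=3), (1,5,w=2), (1,10,w=1), (2,9,w=2), (2,10,w=1), (3,10,w=4), (5,7,w=2), (6,7,w=2), (8,10,w=3), (8,11,w=2); sum of weights 3 + 2 + 1 + 2 + 1 + 4 + 2 + 2 + 3 + 2 = 22)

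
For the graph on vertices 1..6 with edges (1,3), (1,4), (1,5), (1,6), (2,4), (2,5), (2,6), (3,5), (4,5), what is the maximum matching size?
3 (matching: (1,3), (2,6), (4,5); upper bound floor(n/2) = floor(6/2) = 3)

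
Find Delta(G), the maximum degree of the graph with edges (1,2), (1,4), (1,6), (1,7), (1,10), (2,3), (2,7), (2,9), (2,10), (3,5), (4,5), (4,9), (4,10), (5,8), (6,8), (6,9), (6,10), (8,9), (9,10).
5 (attained at vertices 1, 2, 9, 10)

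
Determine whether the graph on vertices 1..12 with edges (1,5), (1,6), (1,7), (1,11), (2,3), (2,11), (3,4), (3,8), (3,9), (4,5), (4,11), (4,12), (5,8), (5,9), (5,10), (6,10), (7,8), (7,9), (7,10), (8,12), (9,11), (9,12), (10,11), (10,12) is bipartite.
Yes. Partition: {1, 2, 4, 8, 9, 10}, {3, 5, 6, 7, 11, 12}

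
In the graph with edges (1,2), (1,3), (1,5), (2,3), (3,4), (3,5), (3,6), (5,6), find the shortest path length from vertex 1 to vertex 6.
2 (path: 1 -> 3 -> 6, 2 edges)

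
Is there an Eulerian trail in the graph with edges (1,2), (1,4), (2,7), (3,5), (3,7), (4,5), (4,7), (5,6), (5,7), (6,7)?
Yes (the graph is connected and exactly 2 vertices have odd degree: {4, 7}; any Eulerian path must start and end at those)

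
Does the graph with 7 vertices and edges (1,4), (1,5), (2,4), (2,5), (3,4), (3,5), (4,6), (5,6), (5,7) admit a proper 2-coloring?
Yes. Partition: {1, 2, 3, 6, 7}, {4, 5}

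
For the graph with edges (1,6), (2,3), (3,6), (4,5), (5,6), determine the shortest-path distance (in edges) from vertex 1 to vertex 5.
2 (path: 1 -> 6 -> 5, 2 edges)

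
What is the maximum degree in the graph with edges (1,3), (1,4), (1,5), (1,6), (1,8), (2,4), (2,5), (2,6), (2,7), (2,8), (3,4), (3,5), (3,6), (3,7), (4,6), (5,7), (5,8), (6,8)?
5 (attained at vertices 1, 2, 3, 5, 6)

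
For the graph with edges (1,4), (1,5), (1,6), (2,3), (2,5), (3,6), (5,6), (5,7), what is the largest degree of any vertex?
4 (attained at vertex 5)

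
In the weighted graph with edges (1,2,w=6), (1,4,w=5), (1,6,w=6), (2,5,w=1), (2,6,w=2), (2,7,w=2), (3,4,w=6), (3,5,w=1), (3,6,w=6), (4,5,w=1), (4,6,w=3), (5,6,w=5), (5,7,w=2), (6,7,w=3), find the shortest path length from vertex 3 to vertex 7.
3 (path: 3 -> 5 -> 7; weights 1 + 2 = 3)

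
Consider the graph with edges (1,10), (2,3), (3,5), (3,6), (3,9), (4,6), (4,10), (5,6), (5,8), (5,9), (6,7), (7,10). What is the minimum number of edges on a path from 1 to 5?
4 (path: 1 -> 10 -> 7 -> 6 -> 5, 4 edges)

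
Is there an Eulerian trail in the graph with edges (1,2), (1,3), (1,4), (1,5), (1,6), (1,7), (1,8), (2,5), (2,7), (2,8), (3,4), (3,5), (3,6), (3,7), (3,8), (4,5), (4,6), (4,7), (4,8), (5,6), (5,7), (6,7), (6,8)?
Yes (the graph is connected and exactly 2 vertices have odd degree: {1, 8}; any Eulerian path must start and end at those)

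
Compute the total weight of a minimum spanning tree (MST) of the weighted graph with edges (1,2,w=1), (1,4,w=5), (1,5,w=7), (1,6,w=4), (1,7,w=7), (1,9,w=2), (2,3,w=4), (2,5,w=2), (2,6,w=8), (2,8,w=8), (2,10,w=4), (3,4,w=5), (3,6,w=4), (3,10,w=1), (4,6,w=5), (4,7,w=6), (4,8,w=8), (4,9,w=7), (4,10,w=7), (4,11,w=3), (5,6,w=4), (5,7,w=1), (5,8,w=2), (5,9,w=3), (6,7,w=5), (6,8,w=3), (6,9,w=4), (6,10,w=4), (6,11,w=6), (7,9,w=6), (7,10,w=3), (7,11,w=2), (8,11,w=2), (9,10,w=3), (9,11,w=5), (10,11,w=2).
19 (MST edges: (1,2,w=1), (1,9,w=2), (2,5,w=2), (3,10,w=1), (4,11,w=3), (5,7,w=1), (5,8,w=2), (6,8,w=3), (7,11,w=2), (10,11,w=2); sum of weights 1 + 2 + 2 + 1 + 3 + 1 + 2 + 3 + 2 + 2 = 19)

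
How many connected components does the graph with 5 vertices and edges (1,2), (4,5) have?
3 (components: {1, 2}, {3}, {4, 5})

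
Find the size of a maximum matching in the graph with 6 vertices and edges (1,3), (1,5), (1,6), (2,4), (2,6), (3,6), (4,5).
3 (matching: (1,3), (2,6), (4,5); upper bound floor(n/2) = floor(6/2) = 3)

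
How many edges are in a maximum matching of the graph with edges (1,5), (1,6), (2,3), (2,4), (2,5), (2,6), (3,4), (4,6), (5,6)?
3 (matching: (1,5), (2,6), (3,4); upper bound floor(n/2) = floor(6/2) = 3)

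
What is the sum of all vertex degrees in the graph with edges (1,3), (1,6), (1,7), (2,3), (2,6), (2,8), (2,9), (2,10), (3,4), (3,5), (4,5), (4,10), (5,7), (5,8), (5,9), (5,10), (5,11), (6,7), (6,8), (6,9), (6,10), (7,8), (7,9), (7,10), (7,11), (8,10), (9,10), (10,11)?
56 (handshake: sum of degrees = 2|E| = 2 x 28 = 56)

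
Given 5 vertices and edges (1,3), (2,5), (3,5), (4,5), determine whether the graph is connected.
Yes (BFS from 1 visits [1, 3, 5, 2, 4] — all 5 vertices reached)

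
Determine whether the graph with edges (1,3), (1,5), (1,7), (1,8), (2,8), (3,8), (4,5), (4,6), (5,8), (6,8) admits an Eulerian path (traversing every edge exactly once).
No (4 vertices have odd degree: {2, 5, 7, 8}; Eulerian path requires 0 or 2)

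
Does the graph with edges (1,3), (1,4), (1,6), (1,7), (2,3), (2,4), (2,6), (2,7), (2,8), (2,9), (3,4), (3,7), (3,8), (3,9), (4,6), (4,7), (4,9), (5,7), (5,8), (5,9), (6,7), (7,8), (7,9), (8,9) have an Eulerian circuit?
No (2 vertices have odd degree: {5, 8}; Eulerian circuit requires 0)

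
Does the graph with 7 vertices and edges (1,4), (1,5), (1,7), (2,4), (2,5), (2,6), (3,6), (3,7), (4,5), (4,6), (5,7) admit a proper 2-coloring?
No (odd cycle of length 3: 4 -> 1 -> 5 -> 4)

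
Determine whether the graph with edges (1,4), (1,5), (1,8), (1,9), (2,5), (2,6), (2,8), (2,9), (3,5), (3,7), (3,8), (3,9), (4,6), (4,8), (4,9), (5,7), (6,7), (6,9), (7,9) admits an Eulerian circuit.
Yes (the graph is connected and all 9 vertices have even degree)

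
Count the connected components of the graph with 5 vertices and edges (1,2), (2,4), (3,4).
2 (components: {1, 2, 3, 4}, {5})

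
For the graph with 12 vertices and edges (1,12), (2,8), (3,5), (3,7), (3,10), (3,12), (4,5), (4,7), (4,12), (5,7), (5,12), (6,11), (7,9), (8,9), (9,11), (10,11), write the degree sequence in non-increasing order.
[4, 4, 4, 4, 3, 3, 3, 2, 2, 1, 1, 1] (degrees: deg(1)=1, deg(2)=1, deg(3)=4, deg(4)=3, deg(5)=4, deg(6)=1, deg(7)=4, deg(8)=2, deg(9)=3, deg(10)=2, deg(11)=3, deg(12)=4)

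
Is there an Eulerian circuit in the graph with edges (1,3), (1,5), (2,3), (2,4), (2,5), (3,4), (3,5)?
No (2 vertices have odd degree: {2, 5}; Eulerian circuit requires 0)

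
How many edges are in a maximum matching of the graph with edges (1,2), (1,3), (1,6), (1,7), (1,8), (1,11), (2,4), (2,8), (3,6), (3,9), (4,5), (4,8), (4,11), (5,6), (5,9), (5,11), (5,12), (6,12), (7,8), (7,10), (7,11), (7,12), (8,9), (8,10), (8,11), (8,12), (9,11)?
6 (matching: (1,6), (2,8), (3,9), (4,11), (5,12), (7,10); upper bound floor(n/2) = floor(12/2) = 6)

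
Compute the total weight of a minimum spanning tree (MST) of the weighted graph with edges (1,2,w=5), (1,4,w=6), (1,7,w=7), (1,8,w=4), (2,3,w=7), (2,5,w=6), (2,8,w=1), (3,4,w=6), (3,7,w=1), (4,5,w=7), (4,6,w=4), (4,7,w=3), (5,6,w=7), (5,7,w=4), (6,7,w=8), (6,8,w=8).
23 (MST edges: (1,4,w=6), (1,8,w=4), (2,8,w=1), (3,7,w=1), (4,6,w=4), (4,7,w=3), (5,7,w=4); sum of weights 6 + 4 + 1 + 1 + 4 + 3 + 4 = 23)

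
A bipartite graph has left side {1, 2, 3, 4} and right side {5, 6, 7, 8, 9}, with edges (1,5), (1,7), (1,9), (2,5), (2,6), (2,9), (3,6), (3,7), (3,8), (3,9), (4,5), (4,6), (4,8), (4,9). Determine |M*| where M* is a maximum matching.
4 (matching: (1,9), (2,6), (3,7), (4,8); upper bound min(|L|,|R|) = min(4,5) = 4)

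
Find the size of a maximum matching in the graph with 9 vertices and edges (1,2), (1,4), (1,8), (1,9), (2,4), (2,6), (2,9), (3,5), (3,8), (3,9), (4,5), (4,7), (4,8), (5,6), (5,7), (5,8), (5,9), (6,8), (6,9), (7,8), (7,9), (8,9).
4 (matching: (1,8), (3,9), (4,7), (5,6); upper bound floor(n/2) = floor(9/2) = 4)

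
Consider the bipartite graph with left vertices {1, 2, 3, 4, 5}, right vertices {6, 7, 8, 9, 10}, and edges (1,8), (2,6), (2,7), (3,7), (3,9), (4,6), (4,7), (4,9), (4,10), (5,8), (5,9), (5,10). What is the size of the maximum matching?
5 (matching: (1,8), (2,7), (3,9), (4,6), (5,10); upper bound min(|L|,|R|) = min(5,5) = 5)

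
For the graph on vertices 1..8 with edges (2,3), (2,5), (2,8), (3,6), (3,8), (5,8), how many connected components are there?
4 (components: {1}, {2, 3, 5, 6, 8}, {4}, {7})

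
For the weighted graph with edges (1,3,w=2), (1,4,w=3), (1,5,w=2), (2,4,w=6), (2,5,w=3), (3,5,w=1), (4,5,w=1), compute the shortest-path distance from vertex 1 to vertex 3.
2 (path: 1 -> 3; weights 2 = 2)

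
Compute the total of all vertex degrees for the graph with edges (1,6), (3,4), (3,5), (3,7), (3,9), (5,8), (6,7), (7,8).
16 (handshake: sum of degrees = 2|E| = 2 x 8 = 16)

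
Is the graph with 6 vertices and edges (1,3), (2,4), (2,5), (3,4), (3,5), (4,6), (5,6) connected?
Yes (BFS from 1 visits [1, 3, 4, 5, 2, 6] — all 6 vertices reached)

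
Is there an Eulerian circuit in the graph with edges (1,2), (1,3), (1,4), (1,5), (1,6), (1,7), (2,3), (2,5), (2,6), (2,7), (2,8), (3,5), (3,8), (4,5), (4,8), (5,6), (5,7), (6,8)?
No (2 vertices have odd degree: {4, 7}; Eulerian circuit requires 0)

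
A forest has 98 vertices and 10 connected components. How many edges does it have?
88 (Each of the 10 component trees on V_i vertices has V_i - 1 edges; summing gives V - C = 98 - 10 = 88)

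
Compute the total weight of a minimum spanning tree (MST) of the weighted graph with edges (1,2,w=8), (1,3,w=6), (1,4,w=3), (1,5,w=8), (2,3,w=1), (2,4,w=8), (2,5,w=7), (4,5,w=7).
17 (MST edges: (1,3,w=6), (1,4,w=3), (2,3,w=1), (2,5,w=7); sum of weights 6 + 3 + 1 + 7 = 17)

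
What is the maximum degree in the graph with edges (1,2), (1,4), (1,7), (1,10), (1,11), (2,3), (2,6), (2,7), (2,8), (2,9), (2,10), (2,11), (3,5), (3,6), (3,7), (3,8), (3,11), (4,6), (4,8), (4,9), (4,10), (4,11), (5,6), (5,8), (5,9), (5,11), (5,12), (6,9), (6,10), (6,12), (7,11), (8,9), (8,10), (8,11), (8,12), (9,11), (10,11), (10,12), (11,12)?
10 (attained at vertex 11)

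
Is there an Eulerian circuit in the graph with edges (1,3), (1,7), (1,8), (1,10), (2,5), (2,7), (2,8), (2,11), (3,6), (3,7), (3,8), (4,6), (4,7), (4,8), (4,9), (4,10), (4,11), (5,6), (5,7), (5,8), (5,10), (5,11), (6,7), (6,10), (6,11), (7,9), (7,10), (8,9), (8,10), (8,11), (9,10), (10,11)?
Yes (the graph is connected and all 11 vertices have even degree)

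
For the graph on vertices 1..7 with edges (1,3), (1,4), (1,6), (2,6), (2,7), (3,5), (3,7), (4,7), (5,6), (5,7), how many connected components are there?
1 (components: {1, 2, 3, 4, 5, 6, 7})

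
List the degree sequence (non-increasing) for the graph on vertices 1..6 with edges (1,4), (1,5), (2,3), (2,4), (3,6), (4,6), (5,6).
[3, 3, 2, 2, 2, 2] (degrees: deg(1)=2, deg(2)=2, deg(3)=2, deg(4)=3, deg(5)=2, deg(6)=3)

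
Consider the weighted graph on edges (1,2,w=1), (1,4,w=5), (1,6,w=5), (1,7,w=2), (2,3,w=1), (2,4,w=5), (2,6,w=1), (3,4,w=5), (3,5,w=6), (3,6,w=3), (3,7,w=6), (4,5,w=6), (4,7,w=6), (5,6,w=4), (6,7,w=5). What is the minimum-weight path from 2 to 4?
5 (path: 2 -> 4; weights 5 = 5)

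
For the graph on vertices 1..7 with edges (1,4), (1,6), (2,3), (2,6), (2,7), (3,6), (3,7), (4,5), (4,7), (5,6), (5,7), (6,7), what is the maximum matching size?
3 (matching: (1,4), (3,6), (5,7); upper bound floor(n/2) = floor(7/2) = 3)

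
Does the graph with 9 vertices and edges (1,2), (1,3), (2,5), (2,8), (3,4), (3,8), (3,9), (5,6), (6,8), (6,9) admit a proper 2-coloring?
Yes. Partition: {1, 4, 5, 7, 8, 9}, {2, 3, 6}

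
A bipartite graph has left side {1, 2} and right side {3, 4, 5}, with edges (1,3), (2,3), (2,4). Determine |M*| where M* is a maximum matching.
2 (matching: (1,3), (2,4); upper bound min(|L|,|R|) = min(2,3) = 2)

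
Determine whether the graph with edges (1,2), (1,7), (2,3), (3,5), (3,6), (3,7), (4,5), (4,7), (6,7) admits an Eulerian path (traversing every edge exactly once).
Yes — and in fact it has an Eulerian circuit (the graph is connected and all 7 vertices have even degree)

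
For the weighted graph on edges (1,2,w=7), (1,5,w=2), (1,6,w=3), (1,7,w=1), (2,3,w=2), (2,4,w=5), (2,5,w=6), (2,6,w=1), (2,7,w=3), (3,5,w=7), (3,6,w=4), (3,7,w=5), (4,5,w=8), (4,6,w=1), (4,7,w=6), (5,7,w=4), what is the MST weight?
10 (MST edges: (1,5,w=2), (1,6,w=3), (1,7,w=1), (2,3,w=2), (2,6,w=1), (4,6,w=1); sum of weights 2 + 3 + 1 + 2 + 1 + 1 = 10)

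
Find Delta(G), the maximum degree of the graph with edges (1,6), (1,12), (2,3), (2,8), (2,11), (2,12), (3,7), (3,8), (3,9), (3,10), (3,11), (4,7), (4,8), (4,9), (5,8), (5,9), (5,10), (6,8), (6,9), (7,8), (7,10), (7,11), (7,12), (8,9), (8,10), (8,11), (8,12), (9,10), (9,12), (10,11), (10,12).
10 (attained at vertex 8)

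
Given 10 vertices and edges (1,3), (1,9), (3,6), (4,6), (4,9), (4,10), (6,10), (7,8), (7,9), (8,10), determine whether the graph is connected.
No, it has 3 components: {1, 3, 4, 6, 7, 8, 9, 10}, {2}, {5}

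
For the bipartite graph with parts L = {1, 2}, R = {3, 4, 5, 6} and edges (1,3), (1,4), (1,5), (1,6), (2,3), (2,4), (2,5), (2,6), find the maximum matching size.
2 (matching: (1,6), (2,5); upper bound min(|L|,|R|) = min(2,4) = 2)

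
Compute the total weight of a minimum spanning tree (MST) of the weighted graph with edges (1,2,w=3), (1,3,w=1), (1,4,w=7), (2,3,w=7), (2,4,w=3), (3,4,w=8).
7 (MST edges: (1,2,w=3), (1,3,w=1), (2,4,w=3); sum of weights 3 + 1 + 3 = 7)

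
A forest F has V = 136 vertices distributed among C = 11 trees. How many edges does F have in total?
125 (Each of the 11 component trees on V_i vertices has V_i - 1 edges; summing gives V - C = 136 - 11 = 125)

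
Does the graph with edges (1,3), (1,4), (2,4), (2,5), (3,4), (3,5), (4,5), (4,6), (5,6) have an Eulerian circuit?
No (2 vertices have odd degree: {3, 4}; Eulerian circuit requires 0)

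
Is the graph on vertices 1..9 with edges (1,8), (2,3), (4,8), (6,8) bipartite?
Yes. Partition: {1, 2, 4, 5, 6, 7, 9}, {3, 8}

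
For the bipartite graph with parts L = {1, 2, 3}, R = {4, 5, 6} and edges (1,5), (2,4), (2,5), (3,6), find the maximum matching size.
3 (matching: (1,5), (2,4), (3,6); upper bound min(|L|,|R|) = min(3,3) = 3)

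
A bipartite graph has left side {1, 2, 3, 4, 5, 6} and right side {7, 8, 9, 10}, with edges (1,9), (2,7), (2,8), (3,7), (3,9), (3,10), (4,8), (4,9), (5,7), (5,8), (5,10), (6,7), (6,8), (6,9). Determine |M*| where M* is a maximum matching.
4 (matching: (1,9), (2,8), (3,10), (5,7); upper bound min(|L|,|R|) = min(6,4) = 4)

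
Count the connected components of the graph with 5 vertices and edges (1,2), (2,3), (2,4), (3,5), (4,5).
1 (components: {1, 2, 3, 4, 5})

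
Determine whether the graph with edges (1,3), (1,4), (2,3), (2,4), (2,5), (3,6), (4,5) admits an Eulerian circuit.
No (4 vertices have odd degree: {2, 3, 4, 6}; Eulerian circuit requires 0)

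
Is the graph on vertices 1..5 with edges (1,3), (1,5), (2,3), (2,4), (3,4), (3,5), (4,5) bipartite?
No (odd cycle of length 3: 3 -> 1 -> 5 -> 3)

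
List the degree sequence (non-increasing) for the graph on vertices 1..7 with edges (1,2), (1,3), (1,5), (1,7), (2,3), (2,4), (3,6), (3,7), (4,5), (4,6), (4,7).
[4, 4, 4, 3, 3, 2, 2] (degrees: deg(1)=4, deg(2)=3, deg(3)=4, deg(4)=4, deg(5)=2, deg(6)=2, deg(7)=3)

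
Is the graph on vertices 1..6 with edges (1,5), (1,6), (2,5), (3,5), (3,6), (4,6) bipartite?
Yes. Partition: {1, 2, 3, 4}, {5, 6}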